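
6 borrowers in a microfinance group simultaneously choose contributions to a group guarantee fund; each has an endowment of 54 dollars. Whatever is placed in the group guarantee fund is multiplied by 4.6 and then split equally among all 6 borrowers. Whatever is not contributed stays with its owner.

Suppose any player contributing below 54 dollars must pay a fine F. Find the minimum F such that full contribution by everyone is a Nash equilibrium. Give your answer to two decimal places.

Given the others contribute fully, the best deviation is to contribute 0 (any partial contribution still incurs the fine and gives up units whose private return 0.7667 is below 1).
Deviating from 54 to 0 saves 54 dollars but forfeits the deviator's share of the drop in the group guarantee fund: 4.6/6 × 54 = 41.40.
So the deviation gain is 54 − 41.40 = 12.60, and the fine must be at least 12.60 dollars to wipe it out.

12.60 dollars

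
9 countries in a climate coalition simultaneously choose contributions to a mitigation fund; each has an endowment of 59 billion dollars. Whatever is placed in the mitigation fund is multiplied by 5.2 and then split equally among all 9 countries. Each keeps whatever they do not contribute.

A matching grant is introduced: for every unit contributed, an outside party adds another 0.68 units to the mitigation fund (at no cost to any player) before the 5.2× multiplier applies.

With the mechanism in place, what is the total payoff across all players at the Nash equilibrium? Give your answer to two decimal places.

531.00 billion dollars

The effective private return is 5.2 × 1.68 / 9 = 0.9707, which is still under 1, so the mechanism doesn't change anyone's dominant strategy: zero contribution.
Everyone keeps their endowment and the group total is 9 × 59 = 531.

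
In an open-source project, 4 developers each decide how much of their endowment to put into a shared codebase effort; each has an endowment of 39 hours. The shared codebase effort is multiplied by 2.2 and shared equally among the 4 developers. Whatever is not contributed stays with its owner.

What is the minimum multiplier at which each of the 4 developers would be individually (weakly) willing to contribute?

4

A contributed unit returns (multiplier)/4 to its contributor.
This reaches 1 exactly when the multiplier is 4.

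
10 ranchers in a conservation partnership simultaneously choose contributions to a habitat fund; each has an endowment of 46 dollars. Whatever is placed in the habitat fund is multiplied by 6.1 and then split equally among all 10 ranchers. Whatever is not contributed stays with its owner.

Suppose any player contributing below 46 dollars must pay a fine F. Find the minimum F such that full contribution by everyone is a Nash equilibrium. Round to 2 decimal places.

17.94 dollars

Given the others contribute fully, the best deviation is to contribute 0 (any partial contribution still incurs the fine and gives up units whose private return 0.6100 is below 1).
Deviating from 46 to 0 saves 46 dollars but forfeits the deviator's share of the drop in the habitat fund: 6.1/10 × 46 = 28.06.
So the deviation gain is 46 − 28.06 = 17.94, and the fine must be at least 17.94 dollars to wipe it out.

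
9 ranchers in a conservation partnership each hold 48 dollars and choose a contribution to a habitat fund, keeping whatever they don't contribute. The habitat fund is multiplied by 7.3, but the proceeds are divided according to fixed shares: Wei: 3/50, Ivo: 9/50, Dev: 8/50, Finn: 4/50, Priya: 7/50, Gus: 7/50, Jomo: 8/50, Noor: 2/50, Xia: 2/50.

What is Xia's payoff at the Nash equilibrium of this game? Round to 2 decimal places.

118.08 dollars

Each unit j contributes comes back to j as 7.3 × (j's share), so j prefers to contribute only if that share exceeds 1/7.3 = 0.1370; otherwise keeping the unit dominates.
Ivo, Dev, Priya, Gus and Jomo clear that bar, contributing 48 each; the remaining 4 contribute 0. Total contributed: 240.
Xia keeps 48 and receives 7.3 × 240 × 2/50 = 70.08 from the habitat fund, for a payoff of 118.08.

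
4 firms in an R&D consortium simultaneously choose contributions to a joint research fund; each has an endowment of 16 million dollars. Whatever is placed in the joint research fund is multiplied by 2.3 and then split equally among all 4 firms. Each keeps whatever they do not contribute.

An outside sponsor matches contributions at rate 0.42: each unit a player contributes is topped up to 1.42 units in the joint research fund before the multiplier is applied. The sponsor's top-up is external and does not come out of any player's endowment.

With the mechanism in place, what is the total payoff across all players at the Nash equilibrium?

64.00 million dollars

The effective private return is 2.3 × 1.42 / 4 = 0.8165, which is still under 1, so the mechanism doesn't change anyone's dominant strategy: zero contribution.
Everyone keeps their endowment and the group total is 4 × 16 = 64.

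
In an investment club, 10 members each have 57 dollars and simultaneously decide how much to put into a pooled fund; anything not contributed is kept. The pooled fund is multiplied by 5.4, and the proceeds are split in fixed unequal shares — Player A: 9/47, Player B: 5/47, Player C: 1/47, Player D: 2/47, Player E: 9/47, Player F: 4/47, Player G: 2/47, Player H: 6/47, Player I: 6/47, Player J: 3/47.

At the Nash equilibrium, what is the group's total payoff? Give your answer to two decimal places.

1071.60 dollars

Player j's private return per contributed unit is 5.4 × (j's share). Contributing is weakly dominant for j when that share is at least 1/5.4 = 0.1852, and contributing 0 is dominant otherwise.
The shares above 0.1852 belong to Player A and Player E, contributing 57 each; the remaining 8 contribute 0. Total contributed: 114.
The pooled fund pays out 5.4 × 114 = 615.60 in total (split across the unequal shares, but the aggregate is all that matters for the group sum).
The 8 free-riders keep 57 each, adding 456. Group total = 456 + 615.60 = 1071.60.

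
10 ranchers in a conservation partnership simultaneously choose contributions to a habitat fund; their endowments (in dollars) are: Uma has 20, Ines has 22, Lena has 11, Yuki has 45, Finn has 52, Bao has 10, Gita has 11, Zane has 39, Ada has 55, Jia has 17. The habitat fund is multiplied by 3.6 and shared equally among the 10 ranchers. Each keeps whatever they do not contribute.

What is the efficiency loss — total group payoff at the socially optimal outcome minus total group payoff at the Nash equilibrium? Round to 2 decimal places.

The private return per contributed unit is 3.6/10 = 0.3600 < 1 for every player regardless of endowment, so the Nash equilibrium is zero contribution and the group total is Σ E_j = 20 + 22 + 11 + 45 + 52 + 10 + 11 + 39 + 55 + 17 = 282.
Each contributed unit returns 3.600 to the group, so the social optimum is full contribution by everyone: group total = 3.600 × 282 = 1015.20.
Efficiency loss = (3.600 − 1) × 282 = 733.20.

733.20 dollars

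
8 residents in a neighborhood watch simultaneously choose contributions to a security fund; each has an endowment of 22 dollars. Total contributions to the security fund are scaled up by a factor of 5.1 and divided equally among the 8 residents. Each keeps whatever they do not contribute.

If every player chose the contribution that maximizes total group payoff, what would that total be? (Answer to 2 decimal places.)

Each contributed unit returns 5.100 to the group as a whole (0.6375 to each of 8 players), which exceeds 1, so the social optimum is full contribution: group total = 5.100 × 176 = 897.60.

897.60 dollars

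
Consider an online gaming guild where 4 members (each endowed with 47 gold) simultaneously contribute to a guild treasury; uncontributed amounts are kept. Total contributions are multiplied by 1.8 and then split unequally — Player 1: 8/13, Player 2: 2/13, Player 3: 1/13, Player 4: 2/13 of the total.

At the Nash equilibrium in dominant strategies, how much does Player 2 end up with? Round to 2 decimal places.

60.02 gold

Each unit j contributes comes back to j as 1.8 × (j's share), so j prefers to contribute only if that share exceeds 1/1.8 = 0.5556; otherwise keeping the unit dominates.
Only Player 1 (8/13) clears that bar, contributing 47; the remaining 3 contribute 0. Total contributed: 47.
Player 2 keeps 47 and receives 1.8 × 47 × 2/13 = 13.02 from the guild treasury, for a payoff of 60.02.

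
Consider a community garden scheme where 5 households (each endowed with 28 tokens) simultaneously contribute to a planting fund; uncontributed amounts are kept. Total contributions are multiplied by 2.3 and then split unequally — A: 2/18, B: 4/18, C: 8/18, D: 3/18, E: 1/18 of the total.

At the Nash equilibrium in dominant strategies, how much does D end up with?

38.73 tokens

Each unit j contributes comes back to j as 2.3 × (j's share), so j prefers to contribute only if that share exceeds 1/2.3 = 0.4348; otherwise keeping the unit dominates.
C alone (share 8/18) is above the threshold, contributing 28; the remaining 4 contribute 0. Total contributed: 28.
D keeps 28 and receives 2.3 × 28 × 3/18 = 10.73 from the planting fund, for a payoff of 38.73.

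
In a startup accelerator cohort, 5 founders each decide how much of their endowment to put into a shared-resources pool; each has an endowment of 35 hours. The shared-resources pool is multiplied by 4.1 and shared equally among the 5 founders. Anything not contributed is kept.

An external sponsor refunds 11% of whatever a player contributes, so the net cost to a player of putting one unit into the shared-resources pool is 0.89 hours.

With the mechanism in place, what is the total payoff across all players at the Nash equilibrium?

175.00 hours

The effective private return is (4.1/5) / 0.89 = 0.9213, which is still under 1, so the mechanism doesn't change anyone's dominant strategy: zero contribution.
At the Nash equilibrium no one contributes; group total payoff = 5 × 35 = 175.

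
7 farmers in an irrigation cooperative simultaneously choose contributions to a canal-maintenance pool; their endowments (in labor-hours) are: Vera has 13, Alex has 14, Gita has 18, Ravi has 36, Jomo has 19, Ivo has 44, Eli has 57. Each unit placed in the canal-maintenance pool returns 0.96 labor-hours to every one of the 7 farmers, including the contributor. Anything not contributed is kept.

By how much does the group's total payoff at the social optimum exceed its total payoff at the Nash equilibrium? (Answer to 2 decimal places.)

1149.72 labor-hours

The private return per contributed unit is 0.96 < 1 for everyone, so the Nash equilibrium is zero contribution and the group total is Σ E_j = 13 + 14 + 18 + 36 + 19 + 44 + 57 = 201.
Each contributed unit returns 6.720 to the group, so the social optimum is full contribution by everyone: group total = 6.720 × 201 = 1350.72.
Efficiency loss = (6.720 − 1) × 201 = 1149.72.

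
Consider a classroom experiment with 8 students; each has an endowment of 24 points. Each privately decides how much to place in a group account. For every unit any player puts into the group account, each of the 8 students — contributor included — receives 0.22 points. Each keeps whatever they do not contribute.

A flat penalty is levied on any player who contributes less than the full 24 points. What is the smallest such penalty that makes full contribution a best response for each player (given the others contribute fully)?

18.72 points

Given the others contribute fully, the best deviation is to contribute 0 (any partial contribution still incurs the fine and gives up units whose private return 0.22 is below 1).
Deviating from 24 to 0 saves 24 points but forfeits the deviator's share of the drop in the group account: 0.22 × 24 = 5.28.
So the deviation gain is 24 − 5.28 = 18.72, and the fine must be at least 18.72 points to wipe it out.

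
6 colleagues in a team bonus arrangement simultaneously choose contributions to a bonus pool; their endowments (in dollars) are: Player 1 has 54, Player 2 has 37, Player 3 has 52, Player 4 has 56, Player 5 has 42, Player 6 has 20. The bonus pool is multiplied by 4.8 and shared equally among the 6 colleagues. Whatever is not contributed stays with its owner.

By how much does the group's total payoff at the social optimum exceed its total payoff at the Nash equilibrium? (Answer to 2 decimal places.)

991.80 dollars

The private return per contributed unit is 4.8/6 = 0.8000 < 1 for every player regardless of endowment, so the Nash equilibrium is zero contribution and the group total is Σ E_j = 54 + 37 + 52 + 56 + 42 + 20 = 261.
Each contributed unit returns 4.800 to the group, so the social optimum is full contribution by everyone: group total = 4.800 × 261 = 1252.80.
Efficiency loss = (4.800 − 1) × 261 = 991.80.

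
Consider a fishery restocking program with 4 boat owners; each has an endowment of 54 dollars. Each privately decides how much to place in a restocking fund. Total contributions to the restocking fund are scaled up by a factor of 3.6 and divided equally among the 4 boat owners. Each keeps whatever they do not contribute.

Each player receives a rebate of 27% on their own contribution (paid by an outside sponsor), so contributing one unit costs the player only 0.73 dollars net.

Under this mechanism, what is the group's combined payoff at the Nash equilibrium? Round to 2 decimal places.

835.92 dollars

Under the mechanism each unit contributed yields (3.6/4) / 0.73 = 1.2329 back to its contributor per unit of net cost, which exceeds 1, making full contribution the dominant choice for everyone.
At the Nash equilibrium everyone contributes 54. Group total payoff = 4 × (54 × 0.27 + 3.6 × 54) = 835.92.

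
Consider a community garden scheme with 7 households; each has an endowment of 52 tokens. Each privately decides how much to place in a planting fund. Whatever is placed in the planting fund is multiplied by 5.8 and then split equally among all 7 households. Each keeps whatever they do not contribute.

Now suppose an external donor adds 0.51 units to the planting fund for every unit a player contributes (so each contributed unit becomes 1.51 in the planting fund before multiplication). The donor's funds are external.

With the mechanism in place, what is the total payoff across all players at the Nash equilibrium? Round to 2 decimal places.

3187.91 tokens

The effective private return per unit is now 5.8 × 1.51 / 7 = 1.2511 > 1, so every player's dominant strategy flips to full contribution.
So the Nash equilibrium is full contribution by all 7; the group earns 5.8 × 1.51 × 364 = 3187.91.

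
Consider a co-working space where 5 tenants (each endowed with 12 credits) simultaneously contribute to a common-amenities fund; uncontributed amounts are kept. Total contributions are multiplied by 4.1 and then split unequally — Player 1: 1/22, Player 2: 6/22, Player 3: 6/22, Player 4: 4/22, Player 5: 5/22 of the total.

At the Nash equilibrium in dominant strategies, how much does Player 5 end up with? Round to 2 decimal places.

34.36 credits

Each unit j contributes comes back to j as 4.1 × (j's share), so j prefers to contribute only if that share exceeds 1/4.1 = 0.2439; otherwise keeping the unit dominates.
Player 2 and Player 3 are above the threshold, contributing 12 each; the remaining 3 contribute 0. Total contributed: 24.
Player 5 keeps 12 and receives 4.1 × 24 × 5/22 = 22.36 from the common-amenities fund, for a payoff of 34.36.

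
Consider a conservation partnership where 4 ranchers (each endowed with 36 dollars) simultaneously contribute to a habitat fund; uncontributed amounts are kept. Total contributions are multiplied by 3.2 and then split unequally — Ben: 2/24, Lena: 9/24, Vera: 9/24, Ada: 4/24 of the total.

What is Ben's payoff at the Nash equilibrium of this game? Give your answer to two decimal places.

For player j, contributing a unit is worthwhile iff 3.2 × (j's share) ≥ 1, i.e. iff j's share is at least 0.3125.
Lena and Vera are above the threshold, contributing 36 each; the remaining 2 contribute 0. Total contributed: 72.
Ben keeps 36 and receives 3.2 × 72 × 2/24 = 19.20 from the habitat fund, for a payoff of 55.20.

55.20 dollars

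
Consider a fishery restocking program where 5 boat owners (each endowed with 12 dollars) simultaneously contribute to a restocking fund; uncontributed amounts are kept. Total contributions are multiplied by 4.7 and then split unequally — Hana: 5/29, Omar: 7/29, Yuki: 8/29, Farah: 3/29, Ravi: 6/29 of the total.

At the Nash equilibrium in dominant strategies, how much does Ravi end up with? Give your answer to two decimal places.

35.34 dollars

Player j's private return per contributed unit is 4.7 × (j's share). Contributing is weakly dominant for j when that share is at least 1/4.7 = 0.2128, and contributing 0 is dominant otherwise.
Omar and Yuki are above the threshold, contributing 12 each; the remaining 3 contribute 0. Total contributed: 24.
Ravi keeps 12 and receives 4.7 × 24 × 6/29 = 23.34 from the restocking fund, for a payoff of 35.34.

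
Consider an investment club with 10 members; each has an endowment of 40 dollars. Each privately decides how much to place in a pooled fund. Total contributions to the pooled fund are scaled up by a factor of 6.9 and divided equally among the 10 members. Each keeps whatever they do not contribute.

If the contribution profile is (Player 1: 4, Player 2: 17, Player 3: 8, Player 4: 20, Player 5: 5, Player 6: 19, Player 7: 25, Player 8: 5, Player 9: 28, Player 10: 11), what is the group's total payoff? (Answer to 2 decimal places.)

1237.80 dollars

Total contributed: 4 + 17 + 8 + 20 + 5 + 19 + 25 + 5 + 28 + 11 = 142; total kept: 10 × 40 − 142 = 258.
The pooled fund pays out 6.9 × 142 = 979.80 in aggregate.
Group total = 258 + 979.80 = 1237.80.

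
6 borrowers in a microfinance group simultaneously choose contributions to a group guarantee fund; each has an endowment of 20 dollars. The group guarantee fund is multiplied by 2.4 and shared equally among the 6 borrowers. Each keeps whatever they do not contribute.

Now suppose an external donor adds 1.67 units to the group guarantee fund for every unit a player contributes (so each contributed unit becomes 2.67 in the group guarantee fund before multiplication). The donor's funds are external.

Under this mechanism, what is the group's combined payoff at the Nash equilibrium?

The effective private return per unit is now 2.4 × 2.67 / 6 = 1.0680 > 1, so every player's dominant strategy flips to full contribution.
At the Nash equilibrium everyone contributes 20. Group total payoff = 2.4 × 2.67 × 120 = 768.96.

768.96 dollars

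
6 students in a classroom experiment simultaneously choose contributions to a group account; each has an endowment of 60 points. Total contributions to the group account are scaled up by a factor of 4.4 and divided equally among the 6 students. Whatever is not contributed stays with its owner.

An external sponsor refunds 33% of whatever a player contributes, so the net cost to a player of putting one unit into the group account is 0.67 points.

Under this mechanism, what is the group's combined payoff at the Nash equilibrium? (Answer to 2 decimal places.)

The effective private return per unit is now (4.4/6) / 0.67 = 1.0945 > 1, so every player's dominant strategy flips to full contribution.
At the Nash equilibrium everyone contributes 60. Group total payoff = 6 × (60 × 0.33 + 4.4 × 60) = 1702.80.

1702.80 points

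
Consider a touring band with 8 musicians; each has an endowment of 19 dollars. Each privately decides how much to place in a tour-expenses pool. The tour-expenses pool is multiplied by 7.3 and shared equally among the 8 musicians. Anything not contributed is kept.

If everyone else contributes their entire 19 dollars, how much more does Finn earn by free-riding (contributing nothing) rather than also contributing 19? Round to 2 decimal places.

1.66 dollars

Switching from a contribution of 19 to 0 lets Finn keep an extra 19 dollars, but lowers the tour-expenses pool by 19, which costs Finn their own share of that drop: 7.3/8 × 19 = 17.34.
Net gain = 19 − 17.34 = 1.66. The private return per contributed unit (0.9125) is below 1, so free-riding is indeed the best response regardless of what the others do.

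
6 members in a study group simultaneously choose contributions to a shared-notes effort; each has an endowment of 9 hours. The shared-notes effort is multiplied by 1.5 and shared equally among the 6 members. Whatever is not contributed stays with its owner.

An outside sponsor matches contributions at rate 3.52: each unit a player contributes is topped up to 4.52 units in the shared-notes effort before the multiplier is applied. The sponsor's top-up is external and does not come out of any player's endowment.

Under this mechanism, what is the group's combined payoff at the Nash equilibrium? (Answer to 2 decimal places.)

The effective private return per unit is now 1.5 × 4.52 / 6 = 1.1300 > 1, so every player's dominant strategy flips to full contribution.
At the Nash equilibrium everyone contributes 9. Group total payoff = 1.5 × 4.52 × 54 = 366.12.

366.12 hours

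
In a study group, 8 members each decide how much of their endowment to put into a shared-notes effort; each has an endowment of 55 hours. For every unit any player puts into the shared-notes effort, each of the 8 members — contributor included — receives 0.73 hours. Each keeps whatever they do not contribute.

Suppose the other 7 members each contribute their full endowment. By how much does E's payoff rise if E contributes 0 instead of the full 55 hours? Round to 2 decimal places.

14.85 hours

Switching from a contribution of 55 to 0 lets E keep an extra 55 hours, but lowers the shared-notes effort by 55, which costs E their own share of that drop: 0.73 × 55 = 40.15.
Net gain = 55 − 40.15 = 14.85. The private return per contributed unit (0.73) is below 1, so free-riding is indeed the best response regardless of what the others do.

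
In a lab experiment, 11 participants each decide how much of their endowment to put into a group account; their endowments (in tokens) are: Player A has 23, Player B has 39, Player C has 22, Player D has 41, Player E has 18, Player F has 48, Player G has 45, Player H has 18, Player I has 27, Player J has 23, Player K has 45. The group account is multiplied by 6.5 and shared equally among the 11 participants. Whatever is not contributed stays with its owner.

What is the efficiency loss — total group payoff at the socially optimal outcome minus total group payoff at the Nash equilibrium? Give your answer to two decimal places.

1919.50 tokens

The private return per contributed unit is 6.5/11 = 0.5909 < 1 for every player regardless of endowment, so the Nash equilibrium is zero contribution and the group total is Σ E_j = 23 + 39 + 22 + 41 + 18 + 48 + 45 + 18 + 27 + 23 + 45 = 349.
Each contributed unit returns 6.500 to the group, so the social optimum is full contribution by everyone: group total = 6.500 × 349 = 2268.50.
Efficiency loss = (6.500 − 1) × 349 = 1919.50.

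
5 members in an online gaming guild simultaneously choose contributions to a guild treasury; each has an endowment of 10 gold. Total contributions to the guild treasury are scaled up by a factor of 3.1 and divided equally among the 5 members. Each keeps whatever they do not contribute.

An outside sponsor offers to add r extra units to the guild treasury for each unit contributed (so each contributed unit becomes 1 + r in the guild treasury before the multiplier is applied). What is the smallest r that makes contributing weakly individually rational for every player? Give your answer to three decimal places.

With matching at rate r, one contributed unit becomes (1 + r) in the guild treasury and returns 3.1 × (1 + r) / 5 to the contributor.
Setting this equal to 1: 1 + r = 5/3.1 = 1.6129.
So the minimum matching rate is r = 1.6129 − 1 = 0.613.

0.613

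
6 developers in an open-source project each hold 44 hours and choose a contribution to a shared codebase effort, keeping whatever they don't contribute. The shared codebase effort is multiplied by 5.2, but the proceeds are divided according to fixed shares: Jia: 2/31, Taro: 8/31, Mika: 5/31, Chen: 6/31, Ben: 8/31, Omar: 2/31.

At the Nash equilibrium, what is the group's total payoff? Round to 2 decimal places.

Each unit j contributes comes back to j as 5.2 × (j's share), so j prefers to contribute only if that share exceeds 1/5.2 = 0.1923; otherwise keeping the unit dominates.
The shares above 0.1923 belong to Taro, Chen and Ben, contributing 44 each; the remaining 3 contribute 0. Total contributed: 132.
The shared codebase effort pays out 5.2 × 132 = 686.40 in total (split across the unequal shares, but the aggregate is all that matters for the group sum).
The 3 free-riders keep 44 each, adding 132. Group total = 132 + 686.40 = 818.40.

818.40 hours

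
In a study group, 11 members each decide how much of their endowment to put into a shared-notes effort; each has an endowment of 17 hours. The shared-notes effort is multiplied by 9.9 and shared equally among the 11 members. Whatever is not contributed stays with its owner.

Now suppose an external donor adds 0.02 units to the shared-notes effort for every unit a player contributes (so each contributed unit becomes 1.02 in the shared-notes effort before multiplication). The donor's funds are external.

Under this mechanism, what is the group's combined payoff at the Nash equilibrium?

187.00 hours

Even with the mechanism, each unit contributed returns only 9.9 × 1.02 / 11 = 0.9180 per unit of net cost, so contributing nothing is still dominant.
At the Nash equilibrium no one contributes; group total payoff = 11 × 17 = 187.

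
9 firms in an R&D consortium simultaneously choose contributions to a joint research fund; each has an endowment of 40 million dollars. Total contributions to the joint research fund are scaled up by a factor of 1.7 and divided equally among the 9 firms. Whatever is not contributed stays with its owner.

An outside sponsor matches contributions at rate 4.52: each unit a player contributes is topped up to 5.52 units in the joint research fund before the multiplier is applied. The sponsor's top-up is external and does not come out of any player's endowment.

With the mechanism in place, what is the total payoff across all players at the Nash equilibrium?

With the mechanism, a contributed unit returns 1.7 × 5.52 / 9 = 1.0427 per unit of net cost to the contributor — now above 1 — so contributing fully is weakly dominant for every player.
At the Nash equilibrium everyone contributes 40. Group total payoff = 1.7 × 5.52 × 360 = 3378.24.

3378.24 million dollars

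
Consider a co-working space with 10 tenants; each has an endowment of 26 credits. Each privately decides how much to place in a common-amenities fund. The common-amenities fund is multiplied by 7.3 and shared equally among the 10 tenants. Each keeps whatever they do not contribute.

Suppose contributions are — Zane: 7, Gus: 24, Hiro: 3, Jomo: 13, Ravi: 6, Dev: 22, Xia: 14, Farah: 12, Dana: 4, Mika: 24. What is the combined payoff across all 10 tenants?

Total contributed: 7 + 24 + 3 + 13 + 6 + 22 + 14 + 12 + 4 + 24 = 129; total kept: 10 × 26 − 129 = 131.
The common-amenities fund pays out 7.3 × 129 = 941.70 in aggregate.
Group total = 131 + 941.70 = 1072.70.

1072.70 credits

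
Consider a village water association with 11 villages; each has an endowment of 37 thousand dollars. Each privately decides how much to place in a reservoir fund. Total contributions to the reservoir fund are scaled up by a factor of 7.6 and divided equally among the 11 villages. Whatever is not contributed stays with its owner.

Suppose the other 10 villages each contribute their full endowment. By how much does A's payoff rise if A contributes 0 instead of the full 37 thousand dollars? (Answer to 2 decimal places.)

11.44 thousand dollars

Switching from a contribution of 37 to 0 lets A keep an extra 37 thousand dollars, but lowers the reservoir fund by 37, which costs A their own share of that drop: 7.6/11 × 37 = 25.56.
Net gain = 37 − 25.56 = 11.44. The private return per contributed unit (0.6909) is below 1, so free-riding is indeed the best response regardless of what the others do.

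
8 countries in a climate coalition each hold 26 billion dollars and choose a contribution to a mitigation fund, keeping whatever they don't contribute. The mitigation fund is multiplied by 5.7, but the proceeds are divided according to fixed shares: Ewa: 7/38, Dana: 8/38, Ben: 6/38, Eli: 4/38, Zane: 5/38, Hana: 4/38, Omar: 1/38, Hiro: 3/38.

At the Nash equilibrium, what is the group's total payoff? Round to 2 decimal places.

452.40 billion dollars

A player with share s gets back 5.7·s per unit contributed, so full contribution is dominant for anyone with s > 1/5.7 = 0.1754 and zero contribution is dominant for anyone below.
Ewa and Dana are above the threshold, contributing 26 each; the remaining 6 contribute 0. Total contributed: 52.
The mitigation fund pays out 5.7 × 52 = 296.40 in total (split across the unequal shares, but the aggregate is all that matters for the group sum).
The 6 free-riders keep 26 each, adding 156. Group total = 156 + 296.40 = 452.40.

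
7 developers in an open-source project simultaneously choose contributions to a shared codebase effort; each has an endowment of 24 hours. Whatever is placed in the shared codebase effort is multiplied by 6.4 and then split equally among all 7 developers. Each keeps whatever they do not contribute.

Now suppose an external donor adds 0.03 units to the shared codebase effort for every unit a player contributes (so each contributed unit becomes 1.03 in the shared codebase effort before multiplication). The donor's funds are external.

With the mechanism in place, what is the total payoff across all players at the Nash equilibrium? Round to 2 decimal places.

With the mechanism, a contributed unit returns 6.4 × 1.03 / 7 = 0.9417 per unit of net cost — still below 1 — so contributing 0 remains dominant for every player.
Everyone keeps their endowment and the group total is 7 × 24 = 168.

168.00 hours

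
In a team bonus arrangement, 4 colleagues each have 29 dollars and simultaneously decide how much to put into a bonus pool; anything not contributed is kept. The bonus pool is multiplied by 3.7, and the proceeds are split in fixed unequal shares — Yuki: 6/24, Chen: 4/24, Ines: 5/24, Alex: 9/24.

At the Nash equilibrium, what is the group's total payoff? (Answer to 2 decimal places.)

194.30 dollars

A player with share s gets back 3.7·s per unit contributed, so full contribution is dominant for anyone with s > 1/3.7 = 0.2703 and zero contribution is dominant for anyone below.
The only share above 0.2703 is Alex's 9/24, contributing 29; the remaining 3 contribute 0. Total contributed: 29.
The bonus pool pays out 3.7 × 29 = 107.30 in total (split across the unequal shares, but the aggregate is all that matters for the group sum).
The 3 free-riders keep 29 each, adding 87. Group total = 87 + 107.30 = 194.30.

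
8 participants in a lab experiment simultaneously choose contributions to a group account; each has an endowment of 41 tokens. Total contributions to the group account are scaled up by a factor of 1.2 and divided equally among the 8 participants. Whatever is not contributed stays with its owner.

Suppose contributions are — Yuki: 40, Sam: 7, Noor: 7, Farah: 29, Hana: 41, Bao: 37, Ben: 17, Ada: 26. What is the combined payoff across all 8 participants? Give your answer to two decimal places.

368.80 tokens

Total contributed: 40 + 7 + 7 + 29 + 41 + 37 + 17 + 26 = 204; total kept: 8 × 41 − 204 = 124.
The group account pays out 1.2 × 204 = 244.80 in aggregate.
Group total = 124 + 244.80 = 368.80.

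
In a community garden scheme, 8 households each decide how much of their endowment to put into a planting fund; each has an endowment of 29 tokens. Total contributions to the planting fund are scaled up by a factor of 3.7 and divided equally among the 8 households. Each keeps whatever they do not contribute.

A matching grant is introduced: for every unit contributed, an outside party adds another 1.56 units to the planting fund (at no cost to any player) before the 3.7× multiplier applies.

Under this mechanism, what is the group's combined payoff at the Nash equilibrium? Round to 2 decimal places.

2197.50 tokens

Under the mechanism each unit contributed yields 3.7 × 2.56 / 8 = 1.1840 back to its contributor per unit of net cost, which exceeds 1, making full contribution the dominant choice for everyone.
So the Nash equilibrium is full contribution by all 8; the group earns 3.7 × 2.56 × 232 = 2197.50.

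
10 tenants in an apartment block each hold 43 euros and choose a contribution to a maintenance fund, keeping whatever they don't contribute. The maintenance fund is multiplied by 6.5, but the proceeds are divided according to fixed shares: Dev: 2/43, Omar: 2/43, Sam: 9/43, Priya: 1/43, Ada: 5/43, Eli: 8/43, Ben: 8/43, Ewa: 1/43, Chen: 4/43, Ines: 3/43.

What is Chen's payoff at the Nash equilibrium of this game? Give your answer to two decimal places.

121.00 euros

For player j, contributing a unit is worthwhile iff 6.5 × (j's share) ≥ 1, i.e. iff j's share is at least 0.1538.
Sam, Eli and Ben are above the threshold, contributing 43 each; the remaining 7 contribute 0. Total contributed: 129.
Chen keeps 43 and receives 6.5 × 129 × 4/43 = 78.00 from the maintenance fund, for a payoff of 121.00.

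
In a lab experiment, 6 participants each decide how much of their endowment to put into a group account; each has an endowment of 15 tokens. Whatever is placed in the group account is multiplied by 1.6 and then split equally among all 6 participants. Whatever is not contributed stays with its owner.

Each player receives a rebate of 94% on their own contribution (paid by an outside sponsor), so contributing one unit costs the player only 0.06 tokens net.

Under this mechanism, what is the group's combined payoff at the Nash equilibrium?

The effective private return per unit is now (1.6/6) / 0.06 = 4.4444 > 1, so every player's dominant strategy flips to full contribution.
At the Nash equilibrium everyone contributes 15. Group total payoff = 6 × (15 × 0.94 + 1.6 × 15) = 228.60.

228.60 tokens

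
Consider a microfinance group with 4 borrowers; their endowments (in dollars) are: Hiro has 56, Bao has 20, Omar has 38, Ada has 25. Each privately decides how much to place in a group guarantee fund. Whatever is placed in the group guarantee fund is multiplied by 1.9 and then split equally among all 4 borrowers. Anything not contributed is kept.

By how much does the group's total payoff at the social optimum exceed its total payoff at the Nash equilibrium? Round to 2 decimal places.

125.10 dollars

The private return per contributed unit is 1.9/4 = 0.4750 < 1 for every player regardless of endowment, so the Nash equilibrium is zero contribution and the group total is Σ E_j = 56 + 20 + 38 + 25 = 139.
Each contributed unit returns 1.900 to the group, so the social optimum is full contribution by everyone: group total = 1.900 × 139 = 264.10.
Efficiency loss = (1.900 − 1) × 139 = 125.10.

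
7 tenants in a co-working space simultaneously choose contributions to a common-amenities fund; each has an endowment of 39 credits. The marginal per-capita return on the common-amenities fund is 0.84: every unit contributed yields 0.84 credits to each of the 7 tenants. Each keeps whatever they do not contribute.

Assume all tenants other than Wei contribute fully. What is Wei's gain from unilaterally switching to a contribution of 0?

6.24 credits

Switching from a contribution of 39 to 0 lets Wei keep an extra 39 credits, but lowers the common-amenities fund by 39, which costs Wei their own share of that drop: 0.84 × 39 = 32.76.
Net gain = 39 − 32.76 = 6.24. The private return per contributed unit (0.84) is below 1, so free-riding is indeed the best response regardless of what the others do.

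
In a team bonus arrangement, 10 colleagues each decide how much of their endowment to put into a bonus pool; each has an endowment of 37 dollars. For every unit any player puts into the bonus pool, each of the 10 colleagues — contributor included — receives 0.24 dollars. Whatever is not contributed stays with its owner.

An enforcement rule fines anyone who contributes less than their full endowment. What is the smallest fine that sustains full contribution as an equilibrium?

28.12 dollars

Given the others contribute fully, the best deviation is to contribute 0 (any partial contribution still incurs the fine and gives up units whose private return 0.24 is below 1).
Deviating from 37 to 0 saves 37 dollars but forfeits the deviator's share of the drop in the bonus pool: 0.24 × 37 = 8.88.
So the deviation gain is 37 − 8.88 = 28.12, and the fine must be at least 28.12 dollars to wipe it out.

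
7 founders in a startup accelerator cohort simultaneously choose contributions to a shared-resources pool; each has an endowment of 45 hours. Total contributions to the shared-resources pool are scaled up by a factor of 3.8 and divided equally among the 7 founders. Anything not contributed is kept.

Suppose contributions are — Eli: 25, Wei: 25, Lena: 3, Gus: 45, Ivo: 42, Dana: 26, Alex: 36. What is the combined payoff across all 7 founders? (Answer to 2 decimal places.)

880.60 hours

Total contributed: 25 + 25 + 3 + 45 + 42 + 26 + 36 = 202; total kept: 7 × 45 − 202 = 113.
The shared-resources pool pays out 3.8 × 202 = 767.60 in aggregate.
Group total = 113 + 767.60 = 880.60.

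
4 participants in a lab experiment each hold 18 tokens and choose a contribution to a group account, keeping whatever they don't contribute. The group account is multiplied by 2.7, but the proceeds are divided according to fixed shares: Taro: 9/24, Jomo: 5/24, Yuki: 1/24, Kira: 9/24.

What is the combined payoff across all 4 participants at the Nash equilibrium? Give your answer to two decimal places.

For player j, contributing a unit is worthwhile iff 2.7 × (j's share) ≥ 1, i.e. iff j's share is at least 0.3704.
Taro and Kira are above the threshold, contributing 18 each; the remaining 2 contribute 0. Total contributed: 36.
The group account pays out 2.7 × 36 = 97.20 in total (split across the unequal shares, but the aggregate is all that matters for the group sum).
The 2 free-riders keep 18 each, adding 36. Group total = 36 + 97.20 = 133.20.

133.20 tokens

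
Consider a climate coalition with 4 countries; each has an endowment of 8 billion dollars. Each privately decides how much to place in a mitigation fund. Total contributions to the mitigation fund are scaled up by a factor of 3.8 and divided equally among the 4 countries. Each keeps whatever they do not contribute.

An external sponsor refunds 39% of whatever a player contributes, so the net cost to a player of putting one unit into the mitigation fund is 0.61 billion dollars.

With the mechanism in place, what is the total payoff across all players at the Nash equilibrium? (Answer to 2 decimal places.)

134.08 billion dollars

Under the mechanism each unit contributed yields (3.8/4) / 0.61 = 1.5574 back to its contributor per unit of net cost, which exceeds 1, making full contribution the dominant choice for everyone.
At the Nash equilibrium everyone contributes 8. Group total payoff = 4 × (8 × 0.39 + 3.8 × 8) = 134.08.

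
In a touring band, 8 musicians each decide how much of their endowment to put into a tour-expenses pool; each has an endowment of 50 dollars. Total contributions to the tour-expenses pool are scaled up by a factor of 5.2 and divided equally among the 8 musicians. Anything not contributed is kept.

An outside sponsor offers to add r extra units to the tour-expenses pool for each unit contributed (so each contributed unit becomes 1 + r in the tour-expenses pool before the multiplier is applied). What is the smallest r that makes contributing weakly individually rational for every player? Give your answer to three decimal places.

0.538

With matching at rate r, one contributed unit becomes (1 + r) in the tour-expenses pool and returns 5.2 × (1 + r) / 8 to the contributor.
Setting this equal to 1: 1 + r = 8/5.2 = 1.5385.
So the minimum matching rate is r = 1.5385 − 1 = 0.538.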